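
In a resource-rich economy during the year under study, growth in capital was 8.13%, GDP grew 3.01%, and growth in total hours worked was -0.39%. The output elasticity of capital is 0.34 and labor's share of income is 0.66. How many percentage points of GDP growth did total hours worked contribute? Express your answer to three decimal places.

Labor's share = 1 − 0.34 = 0.66.
Contribution = share × growth = 0.66 × (-0.39) = -0.2574 pp.

-0.257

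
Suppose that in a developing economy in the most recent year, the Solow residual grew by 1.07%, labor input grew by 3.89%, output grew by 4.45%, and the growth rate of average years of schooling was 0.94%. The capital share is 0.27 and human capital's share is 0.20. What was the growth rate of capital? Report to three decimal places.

4.186%

Labor's share = 1 − 0.27 − 0.2 = 0.53.
gY = gA + 0.2×0.94 + 0.53×3.89 + 0.27×g.
0.27×g = 4.45 − 1.07 − 2.2497 = 1.1303.
g = 1.1303 / 0.27 = 4.1863%.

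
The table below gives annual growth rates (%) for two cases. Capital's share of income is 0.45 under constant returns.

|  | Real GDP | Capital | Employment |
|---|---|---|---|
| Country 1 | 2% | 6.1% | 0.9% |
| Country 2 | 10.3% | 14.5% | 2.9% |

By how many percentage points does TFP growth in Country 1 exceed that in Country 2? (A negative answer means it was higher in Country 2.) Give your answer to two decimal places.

Labor's share = 1 − 0.45 = 0.55.
Country 1: TFP = 2 − 2.745 − 0.495 = -1.24%.
Country 2: TFP = 10.3 − 6.525 − 1.595 = 2.18%.
Difference = -1.24 − (2.18) = -3.42 pp.

-3.42 percentage points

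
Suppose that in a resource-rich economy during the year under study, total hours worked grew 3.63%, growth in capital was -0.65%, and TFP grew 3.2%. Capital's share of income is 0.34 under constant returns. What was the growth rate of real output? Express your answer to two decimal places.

5.37%

Labor's share = 1 − 0.34 = 0.66.
Capital: 0.34 × (-0.65) = -0.221 pp.
Total hours worked: 0.66 × 3.63 = 2.3958 pp.
Output growth = 3.2 + 2.1748 = 5.3748%.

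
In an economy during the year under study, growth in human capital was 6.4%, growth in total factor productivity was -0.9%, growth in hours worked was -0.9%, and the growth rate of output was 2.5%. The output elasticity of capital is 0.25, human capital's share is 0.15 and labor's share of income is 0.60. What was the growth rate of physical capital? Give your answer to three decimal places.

11.920%

Labor's share = 1 − 0.25 − 0.15 = 0.6.
gY = gA + 0.15×6.4 + 0.6×(-0.9) + 0.25×g.
0.25×g = 2.5 + 0.9 − 0.42 = 2.98.
g = 2.98 / 0.25 = 11.92%.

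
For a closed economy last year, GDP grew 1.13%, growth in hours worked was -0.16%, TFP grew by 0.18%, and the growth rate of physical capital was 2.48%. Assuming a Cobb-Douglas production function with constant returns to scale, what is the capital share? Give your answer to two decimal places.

gY = gA + α·gK + (1−α)·gL, so gY − gA − gL = α(gK − gL).
1.13 − 0.18 + 0.16 = α × (2.48 − (-0.16)).
1.11 = 2.64 α, so α = 0.4205.

The capital share is 0.42.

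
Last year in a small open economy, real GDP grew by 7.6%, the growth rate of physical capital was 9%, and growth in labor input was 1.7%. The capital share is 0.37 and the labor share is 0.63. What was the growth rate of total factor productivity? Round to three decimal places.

3.199%

Labor's share = 1 − 0.37 = 0.63.
Physical capital: 0.37 × 9 = 3.33 pp.
Labor input: 0.63 × 1.7 = 1.071 pp.
TFP growth = 7.6 − 4.401 = 3.199%.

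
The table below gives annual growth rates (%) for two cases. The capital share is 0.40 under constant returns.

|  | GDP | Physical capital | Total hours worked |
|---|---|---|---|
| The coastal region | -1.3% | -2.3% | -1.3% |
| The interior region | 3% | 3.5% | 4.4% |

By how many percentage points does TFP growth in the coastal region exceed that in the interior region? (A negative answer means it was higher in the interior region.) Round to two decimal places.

1.44 percentage points

Labor's share = 1 − 0.4 = 0.6.
The coastal region: TFP = -1.3 + 0.92 + 0.78 = 0.4%.
The interior region: TFP = 3 − 1.4 − 2.64 = -1.04%.
Difference = 0.4 − (-1.04) = 1.44 pp.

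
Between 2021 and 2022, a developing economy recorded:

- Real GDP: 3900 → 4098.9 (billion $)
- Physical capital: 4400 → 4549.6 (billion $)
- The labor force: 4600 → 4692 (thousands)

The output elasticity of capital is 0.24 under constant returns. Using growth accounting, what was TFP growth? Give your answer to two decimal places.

TFP grew 2.76%.

Real GDP growth = (4098.9 − 3900) / 3900 = 5.1%.
Physical capital growth = (4549.6 − 4400) / 4400 = 3.4%.
The labor force growth = (4692 − 4600) / 4600 = 2%.
Labor's share = 1 − 0.24 = 0.76.
Physical capital: 0.24 × 3.4 = 0.816 pp.
The labor force: 0.76 × 2 = 1.52 pp.
TFP growth = 5.1 − 2.336 = 2.764%.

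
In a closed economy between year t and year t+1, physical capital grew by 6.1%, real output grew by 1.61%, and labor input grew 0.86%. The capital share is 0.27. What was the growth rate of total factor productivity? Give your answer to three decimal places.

-0.665%

Labor's share = 1 − 0.27 = 0.73.
Physical capital: 0.27 × 6.1 = 1.647 pp.
Labor input: 0.73 × 0.86 = 0.6278 pp.
TFP growth = 1.61 − 2.2748 = -0.6648%.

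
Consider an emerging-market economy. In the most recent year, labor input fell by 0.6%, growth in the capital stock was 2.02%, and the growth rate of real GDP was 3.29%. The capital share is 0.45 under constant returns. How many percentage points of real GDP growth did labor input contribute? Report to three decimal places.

Labor's share = 1 − 0.45 = 0.55.
Contribution = share × growth = 0.55 × (-0.6) = -0.33 pp.

-0.330 percentage points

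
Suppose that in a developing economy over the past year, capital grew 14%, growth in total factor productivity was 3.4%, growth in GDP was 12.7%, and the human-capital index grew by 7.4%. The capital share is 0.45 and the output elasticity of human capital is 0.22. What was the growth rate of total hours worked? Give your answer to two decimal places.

4.16%

Labor's share = 1 − 0.45 − 0.22 = 0.33.
gY = gA + 0.45×14 + 0.22×7.4 + 0.33×g.
0.33×g = 12.7 − 3.4 − 7.928 = 1.372.
g = 1.372 / 0.33 = 4.1576%.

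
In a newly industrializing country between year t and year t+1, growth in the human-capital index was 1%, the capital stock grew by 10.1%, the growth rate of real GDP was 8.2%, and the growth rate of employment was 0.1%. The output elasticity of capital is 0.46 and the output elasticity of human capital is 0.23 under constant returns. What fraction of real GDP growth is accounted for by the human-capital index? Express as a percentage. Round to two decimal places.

The human-capital index contributed 0.23 × 1 = 0.23 pp.
Share of growth = 0.23 / 8.2 × 100 = 2.8049%.

The human-capital index accounted for 2.80% of growth.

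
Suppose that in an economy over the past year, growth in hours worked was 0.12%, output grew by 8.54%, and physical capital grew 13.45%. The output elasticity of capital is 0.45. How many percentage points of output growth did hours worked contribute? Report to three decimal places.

Labor's share = 1 − 0.45 = 0.55.
Contribution = share × growth = 0.55 × 0.12 = 0.066 pp.

0.066 percentage points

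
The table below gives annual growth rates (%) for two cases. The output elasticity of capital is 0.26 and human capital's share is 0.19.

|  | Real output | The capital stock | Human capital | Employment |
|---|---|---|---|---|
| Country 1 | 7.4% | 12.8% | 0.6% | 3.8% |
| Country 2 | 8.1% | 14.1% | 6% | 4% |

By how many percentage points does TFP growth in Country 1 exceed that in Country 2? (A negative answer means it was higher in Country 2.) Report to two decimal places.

Labor's share = 1 − 0.26 − 0.19 = 0.55.
Country 1: TFP = 7.4 − 3.328 − 0.114 − 2.09 = 1.868%.
Country 2: TFP = 8.1 − 3.666 − 1.14 − 2.2 = 1.094%.
Difference = 1.868 − (1.094) = 0.774 pp.

0.77 percentage points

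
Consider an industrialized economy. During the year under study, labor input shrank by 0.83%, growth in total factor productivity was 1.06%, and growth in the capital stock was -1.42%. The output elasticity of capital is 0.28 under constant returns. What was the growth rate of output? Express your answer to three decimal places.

0.065%

Labor's share = 1 − 0.28 = 0.72.
The capital stock: 0.28 × (-1.42) = -0.3976 pp.
Labor input: 0.72 × (-0.83) = -0.5976 pp.
Output growth = 1.06 + (-0.9952) = 0.0648%.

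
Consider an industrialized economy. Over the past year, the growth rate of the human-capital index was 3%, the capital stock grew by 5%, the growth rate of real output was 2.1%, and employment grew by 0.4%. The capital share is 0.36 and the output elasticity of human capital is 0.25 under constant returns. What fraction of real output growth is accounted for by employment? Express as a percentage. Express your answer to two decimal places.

7.43%

Labor's share = 1 − 0.36 − 0.25 = 0.39.
Employment contributed 0.39 × 0.4 = 0.156 pp.
Share of growth = 0.156 / 2.1 × 100 = 7.4286%.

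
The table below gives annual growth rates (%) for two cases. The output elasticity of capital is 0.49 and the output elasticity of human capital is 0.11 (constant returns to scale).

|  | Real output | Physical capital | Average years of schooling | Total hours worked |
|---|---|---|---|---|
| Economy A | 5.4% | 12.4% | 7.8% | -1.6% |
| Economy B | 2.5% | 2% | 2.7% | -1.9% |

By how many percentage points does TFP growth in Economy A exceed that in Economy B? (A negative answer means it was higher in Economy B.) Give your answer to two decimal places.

Labor's share = 1 − 0.49 − 0.11 = 0.4.
Economy A: TFP = 5.4 − 6.076 − 0.858 + 0.64 = -0.894%.
Economy B: TFP = 2.5 − 0.98 − 0.297 + 0.76 = 1.983%.
Difference = -0.894 − (1.983) = -2.877 pp.

-2.88 percentage points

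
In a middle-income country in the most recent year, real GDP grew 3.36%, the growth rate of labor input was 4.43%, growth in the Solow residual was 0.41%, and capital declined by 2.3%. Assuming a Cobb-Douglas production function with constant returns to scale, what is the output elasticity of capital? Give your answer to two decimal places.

α = 0.22

gY = gA + α·gK + (1−α)·gL, so gY − gA − gL = α(gK − gL).
3.36 − 0.41 − 4.43 = α × (-2.3 − 4.43).
-1.48 = -6.73 α, so α = 0.2199.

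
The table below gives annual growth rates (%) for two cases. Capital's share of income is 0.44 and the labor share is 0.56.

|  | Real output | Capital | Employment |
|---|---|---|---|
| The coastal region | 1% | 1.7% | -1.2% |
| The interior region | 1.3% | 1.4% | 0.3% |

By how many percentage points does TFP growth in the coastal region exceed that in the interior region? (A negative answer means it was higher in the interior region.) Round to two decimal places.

Labor's share = 1 − 0.44 = 0.56.
The coastal region: TFP = 1 − 0.748 + 0.672 = 0.924%.
The interior region: TFP = 1.3 − 0.616 − 0.168 = 0.516%.
Difference = 0.924 − (0.516) = 0.408 pp.

0.41 percentage points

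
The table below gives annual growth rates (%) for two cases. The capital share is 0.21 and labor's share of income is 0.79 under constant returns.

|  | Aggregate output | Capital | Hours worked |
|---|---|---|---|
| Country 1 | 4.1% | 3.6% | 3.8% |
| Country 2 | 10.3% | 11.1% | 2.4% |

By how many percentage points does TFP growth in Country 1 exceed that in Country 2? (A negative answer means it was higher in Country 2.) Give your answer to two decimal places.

-5.73 percentage points

Labor's share = 1 − 0.21 = 0.79.
Country 1: TFP = 4.1 − 0.756 − 3.002 = 0.342%.
Country 2: TFP = 10.3 − 2.331 − 1.896 = 6.073%.
Difference = 0.342 − (6.073) = -5.731 pp.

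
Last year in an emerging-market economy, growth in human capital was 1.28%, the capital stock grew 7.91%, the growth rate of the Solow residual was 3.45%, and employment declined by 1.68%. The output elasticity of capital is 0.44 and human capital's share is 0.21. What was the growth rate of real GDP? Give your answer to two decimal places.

Labor's share = 1 − 0.44 − 0.21 = 0.35.
The capital stock: 0.44 × 7.91 = 3.4804 pp.
Human capital: 0.21 × 1.28 = 0.2688 pp.
Employment: 0.35 × (-1.68) = -0.588 pp.
Output growth = 3.45 + 3.1612 = 6.6112%.

6.61%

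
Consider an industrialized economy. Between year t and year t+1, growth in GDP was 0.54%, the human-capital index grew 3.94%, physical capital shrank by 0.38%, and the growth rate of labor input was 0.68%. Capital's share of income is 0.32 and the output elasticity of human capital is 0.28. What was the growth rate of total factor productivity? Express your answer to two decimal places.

-0.71%

Labor's share = 1 − 0.32 − 0.28 = 0.4.
Physical capital: 0.32 × (-0.38) = -0.1216 pp.
The human-capital index: 0.28 × 3.94 = 1.1032 pp.
Labor input: 0.4 × 0.68 = 0.272 pp.
TFP growth = 0.54 − 1.2536 = -0.7136%.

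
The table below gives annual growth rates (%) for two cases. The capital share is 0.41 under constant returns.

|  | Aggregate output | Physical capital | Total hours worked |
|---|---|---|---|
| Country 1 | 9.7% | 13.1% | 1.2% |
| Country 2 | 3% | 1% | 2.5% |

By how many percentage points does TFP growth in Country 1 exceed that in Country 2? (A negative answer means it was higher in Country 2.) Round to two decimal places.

Labor's share = 1 − 0.41 = 0.59.
Country 1: TFP = 9.7 − 5.371 − 0.708 = 3.621%.
Country 2: TFP = 3 − 0.41 − 1.475 = 1.115%.
Difference = 3.621 − (1.115) = 2.506 pp.

2.51 percentage points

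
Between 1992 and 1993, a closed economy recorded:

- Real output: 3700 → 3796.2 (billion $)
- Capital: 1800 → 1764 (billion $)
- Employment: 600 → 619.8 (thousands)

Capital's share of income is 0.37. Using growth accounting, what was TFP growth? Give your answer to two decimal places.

Real output growth = (3796.2 − 3700) / 3700 = 2.6%.
Capital growth = (1764 − 1800) / 1800 = -2%.
Employment growth = (619.8 − 600) / 600 = 3.3%.
Labor's share = 1 − 0.37 = 0.63.
Capital: 0.37 × (-2) = -0.74 pp.
Employment: 0.63 × 3.3 = 2.079 pp.
TFP growth = 2.6 − 1.339 = 1.261%.

TFP growth was 1.26%.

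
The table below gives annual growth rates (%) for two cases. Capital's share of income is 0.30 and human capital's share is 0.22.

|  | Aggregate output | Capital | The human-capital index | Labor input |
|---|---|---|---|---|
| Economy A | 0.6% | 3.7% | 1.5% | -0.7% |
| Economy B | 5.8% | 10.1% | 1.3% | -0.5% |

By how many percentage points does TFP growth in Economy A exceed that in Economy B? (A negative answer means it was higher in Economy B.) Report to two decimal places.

-3.23 percentage points

Labor's share = 1 − 0.3 − 0.22 = 0.48.
Economy A: TFP = 0.6 − 1.11 − 0.33 + 0.336 = -0.504%.
Economy B: TFP = 5.8 − 3.03 − 0.286 + 0.24 = 2.724%.
Difference = -0.504 − (2.724) = -3.228 pp.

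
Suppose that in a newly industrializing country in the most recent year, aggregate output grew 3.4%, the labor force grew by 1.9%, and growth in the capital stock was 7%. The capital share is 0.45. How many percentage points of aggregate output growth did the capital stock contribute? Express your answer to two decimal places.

3.15

Contribution = share × growth = 0.45 × 7 = 3.15 pp.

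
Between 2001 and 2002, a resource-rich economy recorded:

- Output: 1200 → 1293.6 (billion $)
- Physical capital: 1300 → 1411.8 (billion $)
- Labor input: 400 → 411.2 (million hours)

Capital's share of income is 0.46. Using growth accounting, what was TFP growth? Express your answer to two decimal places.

TFP growth was 2.33%.

Output growth = (1293.6 − 1200) / 1200 = 7.8%.
Physical capital growth = (1411.8 − 1300) / 1300 = 8.6%.
Labor input growth = (411.2 − 400) / 400 = 2.8%.
Labor's share = 1 − 0.46 = 0.54.
Physical capital: 0.46 × 8.6 = 3.956 pp.
Labor input: 0.54 × 2.8 = 1.512 pp.
TFP growth = 7.8 − 5.468 = 2.332%.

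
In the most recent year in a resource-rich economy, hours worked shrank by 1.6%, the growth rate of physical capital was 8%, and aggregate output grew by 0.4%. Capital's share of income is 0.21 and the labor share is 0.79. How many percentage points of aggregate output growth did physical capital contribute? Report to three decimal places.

Contribution = share × growth = 0.21 × 8 = 1.68 pp.

1.680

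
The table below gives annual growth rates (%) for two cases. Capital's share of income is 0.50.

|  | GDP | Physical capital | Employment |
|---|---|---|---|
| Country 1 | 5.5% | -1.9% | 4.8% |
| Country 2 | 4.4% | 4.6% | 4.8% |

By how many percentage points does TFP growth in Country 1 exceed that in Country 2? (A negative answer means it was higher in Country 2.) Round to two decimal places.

Labor's share = 1 − 0.5 = 0.5.
Country 1: TFP = 5.5 + 0.95 − 2.4 = 4.05%.
Country 2: TFP = 4.4 − 2.3 − 2.4 = -0.3%.
Difference = 4.05 − (-0.3) = 4.35 pp.

4.35 percentage points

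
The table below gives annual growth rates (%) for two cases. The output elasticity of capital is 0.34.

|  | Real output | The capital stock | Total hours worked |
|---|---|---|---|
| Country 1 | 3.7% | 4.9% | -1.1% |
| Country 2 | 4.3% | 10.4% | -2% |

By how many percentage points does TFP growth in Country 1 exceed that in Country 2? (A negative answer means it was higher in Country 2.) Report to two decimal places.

Labor's share = 1 − 0.34 = 0.66.
Country 1: TFP = 3.7 − 1.666 + 0.726 = 2.76%.
Country 2: TFP = 4.3 − 3.536 + 1.32 = 2.084%.
Difference = 2.76 − (2.084) = 0.676 pp.

0.68 percentage points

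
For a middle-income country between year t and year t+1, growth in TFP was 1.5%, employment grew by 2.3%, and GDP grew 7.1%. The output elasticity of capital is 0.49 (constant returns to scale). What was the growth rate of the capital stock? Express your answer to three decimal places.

Labor's share = 1 − 0.49 = 0.51.
gY = gA + 0.51×2.3 + 0.49×g.
0.49×g = 7.1 − 1.5 − 1.173 = 4.427.
g = 4.427 / 0.49 = 9.03469%.

9.035%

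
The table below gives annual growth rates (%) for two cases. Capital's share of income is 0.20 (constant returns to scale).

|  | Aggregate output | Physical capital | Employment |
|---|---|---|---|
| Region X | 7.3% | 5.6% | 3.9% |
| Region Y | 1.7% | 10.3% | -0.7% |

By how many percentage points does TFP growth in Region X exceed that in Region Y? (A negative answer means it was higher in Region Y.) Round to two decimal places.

2.86 percentage points

Labor's share = 1 − 0.2 = 0.8.
Region X: TFP = 7.3 − 1.12 − 3.12 = 3.06%.
Region Y: TFP = 1.7 − 2.06 + 0.56 = 0.2%.
Difference = 3.06 − (0.2) = 2.86 pp.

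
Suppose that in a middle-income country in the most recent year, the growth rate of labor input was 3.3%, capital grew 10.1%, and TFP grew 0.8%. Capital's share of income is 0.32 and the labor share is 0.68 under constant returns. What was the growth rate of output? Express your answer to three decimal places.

Labor's share = 1 − 0.32 = 0.68.
Capital: 0.32 × 10.1 = 3.232 pp.
Labor input: 0.68 × 3.3 = 2.244 pp.
Output growth = 0.8 + 5.476 = 6.276%.

6.276%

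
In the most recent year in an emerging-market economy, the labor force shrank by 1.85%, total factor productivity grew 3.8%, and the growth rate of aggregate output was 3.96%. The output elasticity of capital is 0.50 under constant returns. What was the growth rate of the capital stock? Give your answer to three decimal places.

Labor's share = 1 − 0.5 = 0.5.
gY = gA + 0.5×(-1.85) + 0.5×g.
0.5×g = 3.96 − 3.8 + 0.925 = 1.085.
g = 1.085 / 0.5 = 2.17%.

2.170%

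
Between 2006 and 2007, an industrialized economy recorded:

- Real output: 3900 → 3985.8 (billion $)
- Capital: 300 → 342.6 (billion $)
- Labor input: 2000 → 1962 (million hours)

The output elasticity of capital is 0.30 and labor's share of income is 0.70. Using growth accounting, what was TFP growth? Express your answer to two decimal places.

Real output growth = (3985.8 − 3900) / 3900 = 2.2%.
Capital growth = (342.6 − 300) / 300 = 14.2%.
Labor input growth = (1962 − 2000) / 2000 = -1.9%.
Labor's share = 1 − 0.3 = 0.7.
Capital: 0.3 × 14.2 = 4.26 pp.
Labor input: 0.7 × (-1.9) = -1.33 pp.
TFP growth = 2.2 − 2.93 = -0.73%.

-0.73%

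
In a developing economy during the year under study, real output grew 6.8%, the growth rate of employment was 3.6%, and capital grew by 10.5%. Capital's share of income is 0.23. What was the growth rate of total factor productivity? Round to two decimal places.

Labor's share = 1 − 0.23 = 0.77.
Capital: 0.23 × 10.5 = 2.415 pp.
Employment: 0.77 × 3.6 = 2.772 pp.
TFP growth = 6.8 − 5.187 = 1.613%.

1.61%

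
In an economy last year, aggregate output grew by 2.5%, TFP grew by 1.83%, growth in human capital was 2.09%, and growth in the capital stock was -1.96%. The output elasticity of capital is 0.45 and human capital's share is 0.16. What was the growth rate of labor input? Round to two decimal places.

3.12%

Labor's share = 1 − 0.45 − 0.16 = 0.39.
gY = gA + 0.45×(-1.96) + 0.16×2.09 + 0.39×g.
0.39×g = 2.5 − 1.83 + 0.5476 = 1.2176.
g = 1.2176 / 0.39 = 3.1221%.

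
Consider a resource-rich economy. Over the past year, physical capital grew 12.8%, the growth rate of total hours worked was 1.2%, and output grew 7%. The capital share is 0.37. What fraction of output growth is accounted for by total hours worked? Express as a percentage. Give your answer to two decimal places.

10.80%

Labor's share = 1 − 0.37 = 0.63.
Total hours worked contributed 0.63 × 1.2 = 0.756 pp.
Share of growth = 0.756 / 7 × 100 = 10.8%.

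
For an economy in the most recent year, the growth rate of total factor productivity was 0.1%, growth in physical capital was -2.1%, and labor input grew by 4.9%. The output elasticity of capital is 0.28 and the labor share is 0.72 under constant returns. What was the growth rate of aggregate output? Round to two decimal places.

Labor's share = 1 − 0.28 = 0.72.
Physical capital: 0.28 × (-2.1) = -0.588 pp.
Labor input: 0.72 × 4.9 = 3.528 pp.
Output growth = 0.1 + 2.94 = 3.04%.

Aggregate output grew 3.04%.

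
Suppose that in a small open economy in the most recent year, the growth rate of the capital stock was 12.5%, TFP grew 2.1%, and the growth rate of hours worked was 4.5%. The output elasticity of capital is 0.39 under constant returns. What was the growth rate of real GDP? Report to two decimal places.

Labor's share = 1 − 0.39 = 0.61.
The capital stock: 0.39 × 12.5 = 4.875 pp.
Hours worked: 0.61 × 4.5 = 2.745 pp.
Output growth = 2.1 + 7.62 = 9.72%.

9.72%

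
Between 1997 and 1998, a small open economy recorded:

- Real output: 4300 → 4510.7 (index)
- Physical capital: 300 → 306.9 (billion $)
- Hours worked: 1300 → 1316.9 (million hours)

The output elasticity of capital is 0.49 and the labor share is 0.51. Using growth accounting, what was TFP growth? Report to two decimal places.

Real output growth = (4510.7 − 4300) / 4300 = 4.9%.
Physical capital growth = (306.9 − 300) / 300 = 2.3%.
Hours worked growth = (1316.9 − 1300) / 1300 = 1.3%.
Labor's share = 1 − 0.49 = 0.51.
Physical capital: 0.49 × 2.3 = 1.127 pp.
Hours worked: 0.51 × 1.3 = 0.663 pp.
TFP growth = 4.9 − 1.79 = 3.11%.

TFP growth was 3.11%.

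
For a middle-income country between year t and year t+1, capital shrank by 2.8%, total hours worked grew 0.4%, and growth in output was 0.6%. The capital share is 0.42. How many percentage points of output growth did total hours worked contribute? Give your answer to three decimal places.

Labor's share = 1 − 0.42 = 0.58.
Contribution = share × growth = 0.58 × 0.4 = 0.232 pp.

0.232 percentage points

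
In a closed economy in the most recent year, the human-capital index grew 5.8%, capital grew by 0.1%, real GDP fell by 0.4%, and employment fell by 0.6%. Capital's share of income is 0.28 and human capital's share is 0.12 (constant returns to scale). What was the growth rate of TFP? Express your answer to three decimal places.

-0.764%

Labor's share = 1 − 0.28 − 0.12 = 0.6.
Capital: 0.28 × 0.1 = 0.028 pp.
The human-capital index: 0.12 × 5.8 = 0.696 pp.
Employment: 0.6 × (-0.6) = -0.36 pp.
TFP growth = -0.4 − 0.364 = -0.764%.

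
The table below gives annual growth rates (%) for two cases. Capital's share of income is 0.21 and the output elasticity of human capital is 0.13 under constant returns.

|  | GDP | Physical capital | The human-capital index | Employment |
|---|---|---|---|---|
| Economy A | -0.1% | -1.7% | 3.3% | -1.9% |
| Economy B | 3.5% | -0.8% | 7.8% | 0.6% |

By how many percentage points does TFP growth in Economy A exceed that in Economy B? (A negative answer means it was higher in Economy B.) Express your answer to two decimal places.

Labor's share = 1 − 0.21 − 0.13 = 0.66.
Economy A: TFP = -0.1 + 0.357 − 0.429 + 1.254 = 1.082%.
Economy B: TFP = 3.5 + 0.168 − 1.014 − 0.396 = 2.258%.
Difference = 1.082 − (2.258) = -1.176 pp.

-1.18 percentage points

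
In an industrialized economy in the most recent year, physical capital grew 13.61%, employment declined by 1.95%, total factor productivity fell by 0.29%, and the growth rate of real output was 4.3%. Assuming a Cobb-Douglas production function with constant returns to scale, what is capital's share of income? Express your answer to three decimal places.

Capital's share of income is 0.420.

gY = gA + α·gK + (1−α)·gL, so gY − gA − gL = α(gK − gL).
4.3 + 0.29 + 1.95 = α × (13.61 − (-1.95)).
6.54 = 15.56 α, so α = 0.42031.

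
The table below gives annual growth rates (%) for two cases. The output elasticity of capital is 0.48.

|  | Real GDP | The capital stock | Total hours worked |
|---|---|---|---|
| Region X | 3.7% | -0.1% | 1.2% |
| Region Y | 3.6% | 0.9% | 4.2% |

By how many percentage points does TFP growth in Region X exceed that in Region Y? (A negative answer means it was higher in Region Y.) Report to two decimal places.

2.14 percentage points

Labor's share = 1 − 0.48 = 0.52.
Region X: TFP = 3.7 + 0.048 − 0.624 = 3.124%.
Region Y: TFP = 3.6 − 0.432 − 2.184 = 0.984%.
Difference = 3.124 − (0.984) = 2.14 pp.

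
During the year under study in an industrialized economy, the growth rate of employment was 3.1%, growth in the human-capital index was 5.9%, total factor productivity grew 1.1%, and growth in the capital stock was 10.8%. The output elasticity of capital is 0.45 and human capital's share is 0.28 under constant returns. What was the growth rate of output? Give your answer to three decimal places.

8.449%

Labor's share = 1 − 0.45 − 0.28 = 0.27.
The capital stock: 0.45 × 10.8 = 4.86 pp.
The human-capital index: 0.28 × 5.9 = 1.652 pp.
Employment: 0.27 × 3.1 = 0.837 pp.
Output growth = 1.1 + 7.349 = 8.449%.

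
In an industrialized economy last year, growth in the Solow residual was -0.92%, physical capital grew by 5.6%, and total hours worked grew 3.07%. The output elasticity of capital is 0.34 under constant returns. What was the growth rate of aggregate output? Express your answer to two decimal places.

Aggregate output grew 3.01%.

Labor's share = 1 − 0.34 = 0.66.
Physical capital: 0.34 × 5.6 = 1.904 pp.
Total hours worked: 0.66 × 3.07 = 2.0262 pp.
Output growth = -0.92 + 3.9302 = 3.0102%.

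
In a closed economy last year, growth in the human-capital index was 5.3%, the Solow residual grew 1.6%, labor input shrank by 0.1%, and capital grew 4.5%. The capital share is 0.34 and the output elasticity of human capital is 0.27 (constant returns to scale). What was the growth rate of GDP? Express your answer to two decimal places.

GDP growth was 4.52%.

Labor's share = 1 − 0.34 − 0.27 = 0.39.
Capital: 0.34 × 4.5 = 1.53 pp.
The human-capital index: 0.27 × 5.3 = 1.431 pp.
Labor input: 0.39 × (-0.1) = -0.039 pp.
Output growth = 1.6 + 2.922 = 4.522%.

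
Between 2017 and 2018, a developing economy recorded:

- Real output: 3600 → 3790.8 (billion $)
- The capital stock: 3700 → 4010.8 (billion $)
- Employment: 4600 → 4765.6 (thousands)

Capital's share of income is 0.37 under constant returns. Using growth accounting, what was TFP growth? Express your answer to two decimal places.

-0.08%

Real output growth = (3790.8 − 3600) / 3600 = 5.3%.
The capital stock growth = (4010.8 − 3700) / 3700 = 8.4%.
Employment growth = (4765.6 − 4600) / 4600 = 3.6%.
Labor's share = 1 − 0.37 = 0.63.
The capital stock: 0.37 × 8.4 = 3.108 pp.
Employment: 0.63 × 3.6 = 2.268 pp.
TFP growth = 5.3 − 5.376 = -0.076%.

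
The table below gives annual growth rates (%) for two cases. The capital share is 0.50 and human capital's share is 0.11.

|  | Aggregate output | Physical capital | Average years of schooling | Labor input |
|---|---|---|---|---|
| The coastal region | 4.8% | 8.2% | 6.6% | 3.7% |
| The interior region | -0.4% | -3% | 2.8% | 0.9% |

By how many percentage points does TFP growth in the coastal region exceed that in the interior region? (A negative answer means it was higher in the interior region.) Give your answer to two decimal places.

-1.91 percentage points

Labor's share = 1 − 0.5 − 0.11 = 0.39.
The coastal region: TFP = 4.8 − 4.1 − 0.726 − 1.443 = -1.469%.
The interior region: TFP = -0.4 + 1.5 − 0.308 − 0.351 = 0.441%.
Difference = -1.469 − (0.441) = -1.91 pp.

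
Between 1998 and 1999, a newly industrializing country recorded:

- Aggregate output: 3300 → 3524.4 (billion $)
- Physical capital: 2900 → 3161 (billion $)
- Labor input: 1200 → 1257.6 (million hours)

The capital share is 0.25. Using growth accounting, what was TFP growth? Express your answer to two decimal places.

Aggregate output growth = (3524.4 − 3300) / 3300 = 6.8%.
Physical capital growth = (3161 − 2900) / 2900 = 9%.
Labor input growth = (1257.6 − 1200) / 1200 = 4.8%.
Labor's share = 1 − 0.25 = 0.75.
Physical capital: 0.25 × 9 = 2.25 pp.
Labor input: 0.75 × 4.8 = 3.6 pp.
TFP growth = 6.8 − 5.85 = 0.95%.

0.95%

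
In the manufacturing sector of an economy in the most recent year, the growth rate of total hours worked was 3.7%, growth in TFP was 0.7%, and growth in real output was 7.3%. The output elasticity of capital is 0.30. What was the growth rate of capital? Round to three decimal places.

13.367%

Labor's share = 1 − 0.3 = 0.7.
gY = gA + 0.7×3.7 + 0.3×g.
0.3×g = 7.3 − 0.7 − 2.59 = 4.01.
g = 4.01 / 0.3 = 13.36667%.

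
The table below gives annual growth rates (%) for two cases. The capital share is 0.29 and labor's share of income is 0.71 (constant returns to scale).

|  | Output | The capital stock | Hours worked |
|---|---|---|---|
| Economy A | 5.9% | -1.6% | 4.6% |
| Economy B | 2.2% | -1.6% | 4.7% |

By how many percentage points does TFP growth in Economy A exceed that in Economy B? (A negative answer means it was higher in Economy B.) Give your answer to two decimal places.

3.77 percentage points

Labor's share = 1 − 0.29 = 0.71.
Economy A: TFP = 5.9 + 0.464 − 3.266 = 3.098%.
Economy B: TFP = 2.2 + 0.464 − 3.337 = -0.673%.
Difference = 3.098 − (-0.673) = 3.771 pp.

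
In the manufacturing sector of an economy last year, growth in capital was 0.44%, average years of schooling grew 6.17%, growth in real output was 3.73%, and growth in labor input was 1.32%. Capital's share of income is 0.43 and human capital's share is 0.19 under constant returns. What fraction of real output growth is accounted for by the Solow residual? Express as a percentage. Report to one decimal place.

50.1%

Labor's share = 1 − 0.43 − 0.19 = 0.38.
Capital: 0.43 × 0.44 = 0.1892 pp.
Average years of schooling: 0.19 × 6.17 = 1.1723 pp.
Labor input: 0.38 × 1.32 = 0.5016 pp.
TFP growth = 3.73 − 1.8631 = 1.8669%.
TFP share of growth = 1.8669 / 3.73 × 100 = 50.051%.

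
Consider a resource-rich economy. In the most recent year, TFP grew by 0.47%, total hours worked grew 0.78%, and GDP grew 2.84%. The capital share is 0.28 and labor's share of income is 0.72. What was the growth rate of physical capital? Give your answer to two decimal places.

Labor's share = 1 − 0.28 = 0.72.
gY = gA + 0.72×0.78 + 0.28×g.
0.28×g = 2.84 − 0.47 − 0.5616 = 1.8084.
g = 1.8084 / 0.28 = 6.4586%.

6.46%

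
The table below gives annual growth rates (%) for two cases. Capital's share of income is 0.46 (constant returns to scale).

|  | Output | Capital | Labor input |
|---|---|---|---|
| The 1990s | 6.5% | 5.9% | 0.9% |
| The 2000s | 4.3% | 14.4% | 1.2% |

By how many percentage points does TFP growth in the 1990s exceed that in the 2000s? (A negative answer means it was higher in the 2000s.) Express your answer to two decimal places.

Labor's share = 1 − 0.46 = 0.54.
The 1990s: TFP = 6.5 − 2.714 − 0.486 = 3.3%.
The 2000s: TFP = 4.3 − 6.624 − 0.648 = -2.972%.
Difference = 3.3 − (-2.972) = 6.272 pp.

6.27 percentage points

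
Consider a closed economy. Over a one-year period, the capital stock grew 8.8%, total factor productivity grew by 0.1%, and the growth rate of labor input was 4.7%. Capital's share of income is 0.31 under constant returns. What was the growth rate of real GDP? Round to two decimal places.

Labor's share = 1 − 0.31 = 0.69.
The capital stock: 0.31 × 8.8 = 2.728 pp.
Labor input: 0.69 × 4.7 = 3.243 pp.
Output growth = 0.1 + 5.971 = 6.071%.

Real GDP grew 6.07%.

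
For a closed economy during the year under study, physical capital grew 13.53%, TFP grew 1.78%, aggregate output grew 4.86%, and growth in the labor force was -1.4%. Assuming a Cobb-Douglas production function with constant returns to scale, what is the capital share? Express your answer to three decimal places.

gY = gA + α·gK + (1−α)·gL, so gY − gA − gL = α(gK − gL).
4.86 − 1.78 + 1.4 = α × (13.53 − (-1.4)).
4.48 = 14.93 α, so α = 0.30007.

α = 0.300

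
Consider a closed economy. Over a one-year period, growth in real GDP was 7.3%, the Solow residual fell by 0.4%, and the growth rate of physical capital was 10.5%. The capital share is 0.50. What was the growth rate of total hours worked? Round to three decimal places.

4.900%

Labor's share = 1 − 0.5 = 0.5.
gY = gA + 0.5×10.5 + 0.5×g.
0.5×g = 7.3 + 0.4 − 5.25 = 2.45.
g = 2.45 / 0.5 = 4.9%.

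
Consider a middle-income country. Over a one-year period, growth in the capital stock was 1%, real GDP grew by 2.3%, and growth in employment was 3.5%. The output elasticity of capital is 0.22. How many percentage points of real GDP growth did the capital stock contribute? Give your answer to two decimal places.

Contribution = share × growth = 0.22 × 1 = 0.22 pp.

0.22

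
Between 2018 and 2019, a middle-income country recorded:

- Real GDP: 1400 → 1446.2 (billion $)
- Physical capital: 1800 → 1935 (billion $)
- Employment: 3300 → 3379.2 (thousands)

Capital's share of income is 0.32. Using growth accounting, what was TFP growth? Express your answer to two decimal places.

-0.73%

Real GDP growth = (1446.2 − 1400) / 1400 = 3.3%.
Physical capital growth = (1935 − 1800) / 1800 = 7.5%.
Employment growth = (3379.2 − 3300) / 3300 = 2.4%.
Labor's share = 1 − 0.32 = 0.68.
Physical capital: 0.32 × 7.5 = 2.4 pp.
Employment: 0.68 × 2.4 = 1.632 pp.
TFP growth = 3.3 − 4.032 = -0.732%.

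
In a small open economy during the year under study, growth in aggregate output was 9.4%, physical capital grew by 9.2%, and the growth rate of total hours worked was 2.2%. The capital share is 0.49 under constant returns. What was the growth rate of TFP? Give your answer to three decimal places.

Labor's share = 1 − 0.49 = 0.51.
Physical capital: 0.49 × 9.2 = 4.508 pp.
Total hours worked: 0.51 × 2.2 = 1.122 pp.
TFP growth = 9.4 − 5.63 = 3.77%.

TFP growth was 3.770%.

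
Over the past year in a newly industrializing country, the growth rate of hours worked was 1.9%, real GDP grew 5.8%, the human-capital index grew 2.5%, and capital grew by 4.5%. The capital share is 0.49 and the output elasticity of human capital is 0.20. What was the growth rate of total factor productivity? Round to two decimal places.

Labor's share = 1 − 0.49 − 0.2 = 0.31.
Capital: 0.49 × 4.5 = 2.205 pp.
The human-capital index: 0.2 × 2.5 = 0.5 pp.
Hours worked: 0.31 × 1.9 = 0.589 pp.
TFP growth = 5.8 − 3.294 = 2.506%.

Total factor productivity growth was 2.51%.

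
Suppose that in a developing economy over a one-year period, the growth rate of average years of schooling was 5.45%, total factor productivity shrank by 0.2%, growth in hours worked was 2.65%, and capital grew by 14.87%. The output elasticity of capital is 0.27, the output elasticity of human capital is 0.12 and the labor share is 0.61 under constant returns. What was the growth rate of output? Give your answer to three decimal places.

Labor's share = 1 − 0.27 − 0.12 = 0.61.
Capital: 0.27 × 14.87 = 4.0149 pp.
Average years of schooling: 0.12 × 5.45 = 0.654 pp.
Hours worked: 0.61 × 2.65 = 1.6165 pp.
Output growth = -0.2 + 6.2854 = 6.0854%.

Output growth was 6.085%.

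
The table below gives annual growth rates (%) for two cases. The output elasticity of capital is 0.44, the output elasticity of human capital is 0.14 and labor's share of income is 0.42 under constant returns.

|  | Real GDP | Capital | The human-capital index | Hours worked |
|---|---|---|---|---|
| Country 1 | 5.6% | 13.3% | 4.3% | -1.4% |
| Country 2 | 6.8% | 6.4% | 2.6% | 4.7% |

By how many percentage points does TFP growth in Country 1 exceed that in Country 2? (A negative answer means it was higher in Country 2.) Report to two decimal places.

Labor's share = 1 − 0.44 − 0.14 = 0.42.
Country 1: TFP = 5.6 − 5.852 − 0.602 + 0.588 = -0.266%.
Country 2: TFP = 6.8 − 2.816 − 0.364 − 1.974 = 1.646%.
Difference = -0.266 − (1.646) = -1.912 pp.

-1.91 percentage points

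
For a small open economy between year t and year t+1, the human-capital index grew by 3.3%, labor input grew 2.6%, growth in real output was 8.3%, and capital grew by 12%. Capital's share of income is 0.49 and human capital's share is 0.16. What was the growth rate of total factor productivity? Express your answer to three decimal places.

Total factor productivity grew 0.982%.

Labor's share = 1 − 0.49 − 0.16 = 0.35.
Capital: 0.49 × 12 = 5.88 pp.
The human-capital index: 0.16 × 3.3 = 0.528 pp.
Labor input: 0.35 × 2.6 = 0.91 pp.
TFP growth = 8.3 − 7.318 = 0.982%.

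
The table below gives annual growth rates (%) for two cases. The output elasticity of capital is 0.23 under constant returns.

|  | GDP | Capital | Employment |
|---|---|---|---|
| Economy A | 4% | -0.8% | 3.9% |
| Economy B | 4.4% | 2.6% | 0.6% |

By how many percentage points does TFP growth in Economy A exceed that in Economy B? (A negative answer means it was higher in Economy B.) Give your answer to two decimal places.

Labor's share = 1 − 0.23 = 0.77.
Economy A: TFP = 4 + 0.184 − 3.003 = 1.181%.
Economy B: TFP = 4.4 − 0.598 − 0.462 = 3.34%.
Difference = 1.181 − (3.34) = -2.159 pp.

-2.16 percentage points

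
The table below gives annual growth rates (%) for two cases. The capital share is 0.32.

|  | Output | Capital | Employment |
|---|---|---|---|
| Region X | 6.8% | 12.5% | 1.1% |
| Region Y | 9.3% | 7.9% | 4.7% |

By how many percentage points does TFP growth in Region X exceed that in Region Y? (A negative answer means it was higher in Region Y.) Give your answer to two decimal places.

Labor's share = 1 − 0.32 = 0.68.
Region X: TFP = 6.8 − 4 − 0.748 = 2.052%.
Region Y: TFP = 9.3 − 2.528 − 3.196 = 3.576%.
Difference = 2.052 − (3.576) = -1.524 pp.

-1.52 percentage points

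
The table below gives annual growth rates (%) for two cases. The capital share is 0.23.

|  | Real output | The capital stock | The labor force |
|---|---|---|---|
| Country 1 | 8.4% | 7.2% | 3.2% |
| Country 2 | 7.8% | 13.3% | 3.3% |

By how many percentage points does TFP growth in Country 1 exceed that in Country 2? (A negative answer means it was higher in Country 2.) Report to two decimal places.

2.08 percentage points

Labor's share = 1 − 0.23 = 0.77.
Country 1: TFP = 8.4 − 1.656 − 2.464 = 4.28%.
Country 2: TFP = 7.8 − 3.059 − 2.541 = 2.2%.
Difference = 4.28 − (2.2) = 2.08 pp.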